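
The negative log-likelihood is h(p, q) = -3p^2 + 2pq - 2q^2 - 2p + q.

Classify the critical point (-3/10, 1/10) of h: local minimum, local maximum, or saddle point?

The Hessian of h is constant: H = [[-6, 2], [2, -4]].
det(H) = (-6)·(-4) − 2² = 20.
det(H) > 0 and tr(H) = -10 < 0, so H is negative definite and the point is a local maximum.

local maximum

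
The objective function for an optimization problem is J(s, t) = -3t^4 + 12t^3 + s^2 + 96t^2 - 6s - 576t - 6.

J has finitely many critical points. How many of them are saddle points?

J separates as a function of s plus a function of t, so ∇J=0 decouples.
∂J/∂s = 2(s - 3) = 0 at s ∈ {3}; ∂J/∂t = -12(t - 4)(t - 3)(t + 4) = 0 at t ∈ {-4, 3, 4}.
The Hessian is diagonal: diag(J_ss, J_tt). Second derivatives: J_ss(3)=2; J_tt(-4)=-672, J_tt(3)=84, J_tt(4)=-96.
Saddle points occur where the two diagonal entries have opposite signs: (3, -4), (3, 4). Count: 2.

2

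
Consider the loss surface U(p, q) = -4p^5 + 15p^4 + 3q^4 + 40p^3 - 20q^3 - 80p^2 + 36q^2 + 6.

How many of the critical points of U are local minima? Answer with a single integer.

U separates as a function of p plus a function of q, so ∇U=0 decouples.
∂U/∂p = -20p(p - 4)(p - 1)(p + 2) = 0 at p ∈ {-2, 0, 1, 4}; ∂U/∂q = 12q(q - 3)(q - 2) = 0 at q ∈ {0, 2, 3}.
The Hessian is diagonal: diag(U_pp, U_qq). Second derivatives: U_pp(-2)=720, U_pp(0)=-160, U_pp(1)=180, U_pp(4)=-1440; U_qq(0)=72, U_qq(2)=-24, U_qq(3)=36.
Local minima occur where both diagonal entries positive: (-2, 0), (-2, 3), (1, 0), (1, 3). Count: 4.

4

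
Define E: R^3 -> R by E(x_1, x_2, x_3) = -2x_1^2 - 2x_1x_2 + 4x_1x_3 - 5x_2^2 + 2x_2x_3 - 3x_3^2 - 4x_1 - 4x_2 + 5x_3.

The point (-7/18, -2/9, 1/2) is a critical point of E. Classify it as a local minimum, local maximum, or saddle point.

local maximum

The Hessian is constant: H = [[-4, -2, 4], [-2, -10, 2], [4, 2, -6]].
Leading principal minors: Δ₁ = -4, Δ₂ = 36, Δ₃ = -72.
The minors alternate sign starting negative (−, +, −), so H is negative definite: a local maximum.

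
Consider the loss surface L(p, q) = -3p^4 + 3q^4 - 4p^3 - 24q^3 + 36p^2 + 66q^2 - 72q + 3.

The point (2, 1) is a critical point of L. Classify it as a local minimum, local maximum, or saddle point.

saddle point

The mixed partial ∂²L/∂p∂q is 0, so the Hessian at any point is diag(L_pp, L_qq) = diag(12(-3p^2 - 2p + 6), 12(3q^2 - 12q + 11)).
At (2, 1): H = diag(-120, 24).
The eigenvalues have opposite signs, so H is indefinite: a saddle point.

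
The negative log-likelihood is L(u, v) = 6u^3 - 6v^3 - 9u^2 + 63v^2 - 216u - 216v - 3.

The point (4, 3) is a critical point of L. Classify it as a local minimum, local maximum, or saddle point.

local minimum

The mixed partial ∂²L/∂u∂v is 0, so the Hessian at any point is diag(L_uu, L_vv) = diag(18(2u - 1), 18(-2v + 7)).
At (4, 3): H = diag(126, 18).
Both eigenvalues are positive, so H is positive definite: a local minimum.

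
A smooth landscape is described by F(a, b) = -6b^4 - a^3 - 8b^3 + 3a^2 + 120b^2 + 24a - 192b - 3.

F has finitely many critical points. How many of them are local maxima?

F separates as a function of a plus a function of b, so ∇F=0 decouples.
∂F/∂a = -3(a - 4)(a + 2) = 0 at a ∈ {-2, 4}; ∂F/∂b = -24(b - 2)(b - 1)(b + 4) = 0 at b ∈ {-4, 1, 2}.
The Hessian is diagonal: diag(F_aa, F_bb). Second derivatives: F_aa(-2)=18, F_aa(4)=-18; F_bb(-4)=-720, F_bb(1)=120, F_bb(2)=-144.
Local maxima occur where both diagonal entries negative: (4, -4), (4, 2). Count: 2.

2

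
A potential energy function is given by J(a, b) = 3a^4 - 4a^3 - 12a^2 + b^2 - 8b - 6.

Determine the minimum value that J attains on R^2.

-54

J(a,b) separates as P(a) + Q(b) − 6, so its minimum is min P + min Q − 6.
P'(a) = 12a(a - 2)(a + 1) vanishes at a ∈ {-1, 0, 2}; Q'(b) = 2b - 8 vanishes at b ∈ {4}.
Local minima of P (where P''>0): P(-1)=-5, P(2)=-32. Local minima of Q: Q(4)=-16.
So the global minimum of J is P(2) + Q(4) − 6 = -32 − 16 − 6 = -54, attained at (2, 4).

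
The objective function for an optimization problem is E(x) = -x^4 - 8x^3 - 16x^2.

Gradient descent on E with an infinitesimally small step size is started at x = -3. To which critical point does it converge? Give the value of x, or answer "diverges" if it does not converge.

-2

E'(x) = -4x(x + 2)(x + 4), so E'(-3) = -12.
Gradient descent moves in the -E' direction, i.e. x is increasing.
The nearest critical point in that direction is x = -2, where E'' = 16 > 0 (a local minimum). The iterate converges there.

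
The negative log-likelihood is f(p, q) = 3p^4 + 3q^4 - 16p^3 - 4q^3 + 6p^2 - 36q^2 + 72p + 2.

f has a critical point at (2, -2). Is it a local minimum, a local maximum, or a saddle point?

The mixed partial ∂²f/∂p∂q is 0, so the Hessian at any point is diag(f_pp, f_qq) = diag(12(3p^2 - 8p + 1), 12(3q^2 - 2q - 6)).
At (2, -2): H = diag(-36, 120).
The eigenvalues have opposite signs, so H is indefinite: a saddle point.

saddle point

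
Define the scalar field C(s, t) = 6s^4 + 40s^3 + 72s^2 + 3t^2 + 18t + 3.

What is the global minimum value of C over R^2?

-24

C(s,t) separates as P(s) + Q(t) + 3, so its minimum is min P + min Q + 3.
P'(s) = 24s(s + 2)(s + 3) vanishes at s ∈ {-3, -2, 0}; Q'(t) = 6(t + 3) vanishes at t ∈ {-3}.
Local minima of P (where P''>0): P(-3)=54, P(0)=0. Local minima of Q: Q(-3)=-27.
So the global minimum of C is P(0) + Q(-3) + 3 = 0 − 27 + 3 = -24, attained at (0, -3).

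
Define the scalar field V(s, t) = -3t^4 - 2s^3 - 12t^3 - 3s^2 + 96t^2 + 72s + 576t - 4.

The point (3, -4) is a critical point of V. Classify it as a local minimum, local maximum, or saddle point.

local maximum

The mixed partial ∂²V/∂s∂t is 0, so the Hessian at any point is diag(V_ss, V_tt) = diag(-6(2s + 1), 12(-3t^2 - 6t + 16)).
At (3, -4): H = diag(-42, -96).
Both eigenvalues are negative, so H is negative definite: a local maximum.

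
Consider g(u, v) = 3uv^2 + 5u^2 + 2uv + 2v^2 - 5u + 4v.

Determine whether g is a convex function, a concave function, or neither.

The term 3uv^2 is cubic, so the Hessian is not constant.
∂²g/∂v² = 6u + 4, which takes both signs as u varies (negative for sufficiently negative u). A diagonal entry of the Hessian changing sign means the Hessian is neither positive- nor negative-semidefinite on all of R^2.

neither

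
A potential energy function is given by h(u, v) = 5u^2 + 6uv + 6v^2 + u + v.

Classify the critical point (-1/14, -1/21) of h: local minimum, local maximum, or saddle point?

local minimum

The Hessian of h is constant: H = [[10, 6], [6, 12]].
det(H) = 10·12 − 6² = 84.
det(H) > 0 and tr(H) = 22 > 0, so H is positive definite and the point is a local minimum.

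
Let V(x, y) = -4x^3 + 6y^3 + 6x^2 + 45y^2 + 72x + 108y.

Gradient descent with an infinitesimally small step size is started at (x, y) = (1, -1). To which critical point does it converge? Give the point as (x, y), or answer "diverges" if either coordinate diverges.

(-2, -2)

V is separable, so gradient descent decouples: x follows -∂V/∂x, y follows -∂V/∂y.
∂V/∂x = -12(x - 3)(x + 2); at x=1 this is 72, so x decreases.
∂V/∂y = 18(y + 2)(y + 3); at y=-1 this is 36, so y decreases.
x converges to its nearest critical value -2 (a local min of the x-part); y converges to -2. The iterate converges to (-2, -2).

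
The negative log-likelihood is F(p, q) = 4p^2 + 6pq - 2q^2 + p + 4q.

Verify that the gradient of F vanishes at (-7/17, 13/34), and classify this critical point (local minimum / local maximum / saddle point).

∇F = (8p + 6q + 1, 6p - 4q + 4); substituting (-7/17, 13/34) gives ∇F = (0, 0), so (-7/17, 13/34) is indeed a critical point.
The Hessian of F is constant: H = [[8, 6], [6, -4]].
det(H) = 8·(-4) − 6² = -68.
Since det(H) < 0, H is indefinite and the critical point is a saddle point.

saddle point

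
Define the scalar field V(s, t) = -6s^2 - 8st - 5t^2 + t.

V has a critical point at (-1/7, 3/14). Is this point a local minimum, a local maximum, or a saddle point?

local maximum

The Hessian of V is constant: H = [[-12, -8], [-8, -10]].
det(H) = (-12)·(-10) − (-8)² = 56.
det(H) > 0 and tr(H) = -22 < 0, so H is negative definite and the point is a local maximum.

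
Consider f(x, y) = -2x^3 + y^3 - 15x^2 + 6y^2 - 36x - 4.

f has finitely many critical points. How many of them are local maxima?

1

f separates as a function of x plus a function of y, so ∇f=0 decouples.
∂f/∂x = -6(x + 2)(x + 3) = 0 at x ∈ {-3, -2}; ∂f/∂y = 3y(y + 4) = 0 at y ∈ {-4, 0}.
The Hessian is diagonal: diag(f_xx, f_yy). Second derivatives: f_xx(-3)=6, f_xx(-2)=-6; f_yy(-4)=-12, f_yy(0)=12.
Local maxima occur where both diagonal entries negative: (-2, -4). Count: 1.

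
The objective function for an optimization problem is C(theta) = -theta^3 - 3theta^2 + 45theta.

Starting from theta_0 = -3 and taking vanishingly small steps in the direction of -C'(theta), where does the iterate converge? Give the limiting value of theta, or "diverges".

-5

C'(theta) = -3(theta - 3)(theta + 5), so C'(-3) = 36.
Gradient descent moves in the -C' direction, i.e. theta is decreasing.
The nearest critical point in that direction is theta = -5, where C'' = 24 > 0 (a local minimum). The iterate converges there.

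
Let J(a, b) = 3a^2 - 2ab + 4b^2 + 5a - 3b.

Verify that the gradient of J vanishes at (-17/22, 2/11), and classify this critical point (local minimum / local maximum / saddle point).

local minimum

∇J = (6a - 2b + 5, -2a + 8b - 3); substituting (-17/22, 2/11) gives ∇J = (0, 0), so (-17/22, 2/11) is indeed a critical point.
The Hessian of J is constant: H = [[6, -2], [-2, 8]].
det(H) = 6·8 − (-2)² = 44.
det(H) > 0 and tr(H) = 14 > 0, so H is positive definite and the point is a local minimum.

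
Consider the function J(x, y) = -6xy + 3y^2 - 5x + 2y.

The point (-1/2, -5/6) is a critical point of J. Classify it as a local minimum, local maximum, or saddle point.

The Hessian of J is constant: H = [[0, -6], [-6, 6]].
det(H) = 0·6 − (-6)² = -36.
Since det(H) < 0, H is indefinite and the critical point is a saddle point.

saddle point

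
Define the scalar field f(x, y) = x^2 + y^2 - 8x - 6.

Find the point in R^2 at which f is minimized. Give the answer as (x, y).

(4, 0)

f(x,y) separates as P(x) + Q(y) − 6, so its minimum is min P + min Q − 6.
P'(x) = 2x - 8 vanishes at x ∈ {4}; Q'(y) = 2y vanishes at y ∈ {0}.
Local minima of P (where P''>0): P(4)=-16. Local minima of Q: Q(0)=0.
So the global minimum of f is P(4) + Q(0) − 6 = -16 + 0 − 6 = -22, attained at (4, 0).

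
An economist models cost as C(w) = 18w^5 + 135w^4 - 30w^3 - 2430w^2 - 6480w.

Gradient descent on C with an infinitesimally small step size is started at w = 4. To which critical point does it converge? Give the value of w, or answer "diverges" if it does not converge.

3

C'(w) = 90(w - 3)(w + 2)(w + 3)(w + 4), so C'(4) = 30240.
Gradient descent moves in the -C' direction, i.e. w is decreasing.
The nearest critical point in that direction is w = 3, where C'' = 18900 > 0 (a local minimum). The iterate converges there.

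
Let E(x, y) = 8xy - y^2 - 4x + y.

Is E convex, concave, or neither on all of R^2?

neither

E is quadratic, so its Hessian is the constant matrix H = [[0, 8], [8, -2]].
det(H) = -64, tr(H) = -2.
det(H) < 0, so H is indefinite: neither convex nor concave.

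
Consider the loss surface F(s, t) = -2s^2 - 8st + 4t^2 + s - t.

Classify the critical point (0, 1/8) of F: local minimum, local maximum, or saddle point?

saddle point

The Hessian of F is constant: H = [[-4, -8], [-8, 8]].
det(H) = (-4)·8 − (-8)² = -96.
Since det(H) < 0, H is indefinite and the critical point is a saddle point.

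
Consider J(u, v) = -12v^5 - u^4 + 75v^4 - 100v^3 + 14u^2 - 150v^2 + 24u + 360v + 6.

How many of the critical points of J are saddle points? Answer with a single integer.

J separates as a function of u plus a function of v, so ∇J=0 decouples.
∂J/∂u = -4(u - 3)(u + 1)(u + 2) = 0 at u ∈ {-2, -1, 3}; ∂J/∂v = -60(v - 3)(v - 2)(v - 1)(v + 1) = 0 at v ∈ {-1, 1, 2, 3}.
The Hessian is diagonal: diag(J_uu, J_vv). Second derivatives: J_uu(-2)=-20, J_uu(-1)=16, J_uu(3)=-80; J_vv(-1)=1440, J_vv(1)=-240, J_vv(2)=180, J_vv(3)=-480.
Saddle points occur where the two diagonal entries have opposite signs: (-2, -1), (-2, 2), (-1, 1), (-1, 3), (3, -1), (3, 2). Count: 6.

6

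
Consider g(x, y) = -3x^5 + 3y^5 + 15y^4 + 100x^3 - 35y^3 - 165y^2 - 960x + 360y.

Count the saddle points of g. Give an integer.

8

g separates as a function of x plus a function of y, so ∇g=0 decouples.
∂g/∂x = -15(x - 4)(x - 2)(x + 2)(x + 4) = 0 at x ∈ {-4, -2, 2, 4}; ∂g/∂y = 15(y - 2)(y - 1)(y + 3)(y + 4) = 0 at y ∈ {-4, -3, 1, 2}.
The Hessian is diagonal: diag(g_xx, g_yy). Second derivatives: g_xx(-4)=1440, g_xx(-2)=-720, g_xx(2)=720, g_xx(4)=-1440; g_yy(-4)=-450, g_yy(-3)=300, g_yy(1)=-300, g_yy(2)=450.
Saddle points occur where the two diagonal entries have opposite signs: (-4, -4), (-4, 1), (-2, -3), (-2, 2), (2, -4), (2, 1), (4, -3), (4, 2). Count: 8.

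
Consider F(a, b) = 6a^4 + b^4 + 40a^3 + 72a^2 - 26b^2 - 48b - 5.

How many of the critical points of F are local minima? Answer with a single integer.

4

F separates as a function of a plus a function of b, so ∇F=0 decouples.
∂F/∂a = 24a(a + 2)(a + 3) = 0 at a ∈ {-3, -2, 0}; ∂F/∂b = 4(b - 4)(b + 1)(b + 3) = 0 at b ∈ {-3, -1, 4}.
The Hessian is diagonal: diag(F_aa, F_bb). Second derivatives: F_aa(-3)=72, F_aa(-2)=-48, F_aa(0)=144; F_bb(-3)=56, F_bb(-1)=-40, F_bb(4)=140.
Local minima occur where both diagonal entries positive: (-3, -3), (-3, 4), (0, -3), (0, 4). Count: 4.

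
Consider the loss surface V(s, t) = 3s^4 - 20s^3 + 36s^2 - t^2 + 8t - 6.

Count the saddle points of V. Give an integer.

V separates as a function of s plus a function of t, so ∇V=0 decouples.
∂V/∂s = 12s(s - 3)(s - 2) = 0 at s ∈ {0, 2, 3}; ∂V/∂t = -2(t - 4) = 0 at t ∈ {4}.
The Hessian is diagonal: diag(V_ss, V_tt). Second derivatives: V_ss(0)=72, V_ss(2)=-24, V_ss(3)=36; V_tt(4)=-2.
Saddle points occur where the two diagonal entries have opposite signs: (0, 4), (3, 4). Count: 2.

2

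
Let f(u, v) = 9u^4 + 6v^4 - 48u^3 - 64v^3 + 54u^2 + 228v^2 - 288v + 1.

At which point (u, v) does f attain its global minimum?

f(u,v) separates as P(u) + Q(v) + 1, so its minimum is min P + min Q + 1.
P'(u) = 36u(u - 3)(u - 1) vanishes at u ∈ {0, 1, 3}; Q'(v) = 24(v - 4)(v - 3)(v - 1) vanishes at v ∈ {1, 3, 4}.
Local minima of P (where P''>0): P(0)=0, P(3)=-81. Local minima of Q: Q(1)=-118, Q(4)=-64.
So the global minimum of f is P(3) + Q(1) + 1 = -81 − 118 + 1 = -198, attained at (3, 1).

(3, 1)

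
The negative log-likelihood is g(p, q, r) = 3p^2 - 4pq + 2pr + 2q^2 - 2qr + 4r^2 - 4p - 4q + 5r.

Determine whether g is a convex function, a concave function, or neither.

convex

g is quadratic, so its Hessian is the constant matrix H = [[6, -4, 2], [-4, 4, -2], [2, -2, 8]].
Leading principal minors: 6, 8, 56.
All positive ⇒ H ≻ 0 ⇒ convex.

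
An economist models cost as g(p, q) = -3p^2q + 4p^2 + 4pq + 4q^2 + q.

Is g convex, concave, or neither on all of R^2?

neither

The term -3p^2q is cubic, so the Hessian is not constant.
∂²g/∂p² = -6q + 8, which takes both signs as q varies (negative for sufficiently large q). A diagonal entry of the Hessian changing sign means the Hessian is neither positive- nor negative-semidefinite on all of R^2.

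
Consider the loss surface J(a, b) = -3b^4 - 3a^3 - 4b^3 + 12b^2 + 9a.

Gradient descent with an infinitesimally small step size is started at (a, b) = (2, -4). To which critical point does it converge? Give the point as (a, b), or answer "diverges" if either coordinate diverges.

J is separable, so gradient descent decouples: a follows -∂J/∂a, b follows -∂J/∂b.
∂J/∂a = -9(a - 1)(a + 1); at a=2 this is -27, so a increases.
∂J/∂b = -12b(b - 1)(b + 2); at b=-4 this is 480, so b decreases.
The a-coordinate has no critical point in that direction and runs off to infinity.

diverges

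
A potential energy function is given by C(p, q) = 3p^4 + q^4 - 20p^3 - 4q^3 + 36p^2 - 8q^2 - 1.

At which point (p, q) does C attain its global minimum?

(0, 4)

C(p,q) separates as A(p) + B(q) − 1, so its minimum is min A + min B − 1.
A'(p) = 12p(p - 3)(p - 2) vanishes at p ∈ {0, 2, 3}; B'(q) = 4q(q - 4)(q + 1) vanishes at q ∈ {-1, 0, 4}.
Local minima of A (where A''>0): A(0)=0, A(3)=27. Local minima of B: B(-1)=-3, B(4)=-128.
So the global minimum of C is A(0) + B(4) − 1 = 0 − 128 − 1 = -129, attained at (0, 4).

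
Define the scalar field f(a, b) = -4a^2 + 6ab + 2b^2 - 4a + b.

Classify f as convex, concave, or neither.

f is quadratic, so its Hessian is the constant matrix H = [[-8, 6], [6, 4]].
det(H) = -68, tr(H) = -4.
det(H) < 0, so H is indefinite: neither convex nor concave.

neither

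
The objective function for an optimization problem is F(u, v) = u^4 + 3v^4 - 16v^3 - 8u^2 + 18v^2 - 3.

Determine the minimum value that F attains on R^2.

-46

F(u,v) separates as P(u) + Q(v) − 3, so its minimum is min P + min Q − 3.
P'(u) = 4u(u - 2)(u + 2) vanishes at u ∈ {-2, 0, 2}; Q'(v) = 12v(v - 3)(v - 1) vanishes at v ∈ {0, 1, 3}.
Local minima of P (where P''>0): P(-2)=-16, P(2)=-16. Local minima of Q: Q(0)=0, Q(3)=-27.
So the global minimum of F is P(-2) + Q(3) − 3 = -16 − 27 − 3 = -46, attained at (-2, 3).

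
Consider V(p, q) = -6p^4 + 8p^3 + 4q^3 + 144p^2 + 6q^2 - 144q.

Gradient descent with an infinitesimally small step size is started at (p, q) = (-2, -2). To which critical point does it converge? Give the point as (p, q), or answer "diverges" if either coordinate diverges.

V is separable, so gradient descent decouples: p follows -∂V/∂p, q follows -∂V/∂q.
∂V/∂p = -24p(p - 4)(p + 3); at p=-2 this is -288, so p increases.
∂V/∂q = 12(q - 3)(q + 4); at q=-2 this is -120, so q increases.
p converges to its nearest critical value 0 (a local min of the p-part); q converges to 3. The iterate converges to (0, 3).

(0, 3)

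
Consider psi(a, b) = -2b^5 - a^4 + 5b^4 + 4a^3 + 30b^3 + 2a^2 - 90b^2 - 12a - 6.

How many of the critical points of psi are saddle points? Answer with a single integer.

6

psi separates as a function of a plus a function of b, so ∇psi=0 decouples.
∂psi/∂a = -4(a - 3)(a - 1)(a + 1) = 0 at a ∈ {-1, 1, 3}; ∂psi/∂b = -10b(b - 3)(b - 2)(b + 3) = 0 at b ∈ {-3, 0, 2, 3}.
The Hessian is diagonal: diag(psi_aa, psi_bb). Second derivatives: psi_aa(-1)=-32, psi_aa(1)=16, psi_aa(3)=-32; psi_bb(-3)=900, psi_bb(0)=-180, psi_bb(2)=100, psi_bb(3)=-180.
Saddle points occur where the two diagonal entries have opposite signs: (-1, -3), (-1, 2), (1, 0), (1, 3), (3, -3), (3, 2). Count: 6.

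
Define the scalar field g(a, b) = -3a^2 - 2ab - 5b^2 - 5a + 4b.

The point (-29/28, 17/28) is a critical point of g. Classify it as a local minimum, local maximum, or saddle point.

The Hessian of g is constant: H = [[-6, -2], [-2, -10]].
det(H) = (-6)·(-10) − (-2)² = 56.
det(H) > 0 and tr(H) = -16 < 0, so H is negative definite and the point is a local maximum.

local maximum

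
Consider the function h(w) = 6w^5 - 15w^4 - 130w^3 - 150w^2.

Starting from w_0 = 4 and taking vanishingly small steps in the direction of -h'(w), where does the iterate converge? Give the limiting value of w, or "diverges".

5

h'(w) = 30w(w - 5)(w + 1)(w + 2), so h'(4) = -3600.
Gradient descent moves in the -h' direction, i.e. w is increasing.
The nearest critical point in that direction is w = 5, where h'' = 6300 > 0 (a local minimum). The iterate converges there.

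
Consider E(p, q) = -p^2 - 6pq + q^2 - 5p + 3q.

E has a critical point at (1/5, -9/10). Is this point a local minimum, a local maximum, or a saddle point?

The Hessian of E is constant: H = [[-2, -6], [-6, 2]].
det(H) = (-2)·2 − (-6)² = -40.
Since det(H) < 0, H is indefinite and the critical point is a saddle point.

saddle point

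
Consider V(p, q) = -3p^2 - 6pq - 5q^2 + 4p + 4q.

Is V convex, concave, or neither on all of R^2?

concave

V is quadratic, so its Hessian is the constant matrix H = [[-6, -6], [-6, -10]].
det(H) = 24, tr(H) = -16.
det(H) > 0 and tr(H) < 0, so H is negative definite everywhere: concave.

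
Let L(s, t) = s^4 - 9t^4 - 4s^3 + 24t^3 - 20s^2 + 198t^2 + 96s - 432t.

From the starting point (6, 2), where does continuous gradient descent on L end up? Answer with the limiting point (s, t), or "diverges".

(4, 1)

L is separable, so gradient descent decouples: s follows -∂L/∂s, t follows -∂L/∂t.
∂L/∂s = 4(s - 4)(s - 2)(s + 3); at s=6 this is 288, so s decreases.
∂L/∂t = -36(t - 4)(t - 1)(t + 3); at t=2 this is 360, so t decreases.
s converges to its nearest critical value 4 (a local min of the s-part); t converges to 1. The iterate converges to (4, 1).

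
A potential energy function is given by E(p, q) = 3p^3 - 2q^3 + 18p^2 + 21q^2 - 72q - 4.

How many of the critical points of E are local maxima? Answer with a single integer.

E separates as a function of p plus a function of q, so ∇E=0 decouples.
∂E/∂p = 9p(p + 4) = 0 at p ∈ {-4, 0}; ∂E/∂q = -6(q - 4)(q - 3) = 0 at q ∈ {3, 4}.
The Hessian is diagonal: diag(E_pp, E_qq). Second derivatives: E_pp(-4)=-36, E_pp(0)=36; E_qq(3)=6, E_qq(4)=-6.
Local maxima occur where both diagonal entries negative: (-4, 4). Count: 1.

1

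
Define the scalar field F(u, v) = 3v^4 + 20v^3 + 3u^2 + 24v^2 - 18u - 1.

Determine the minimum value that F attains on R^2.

-156

F(u,v) separates as P(u) + Q(v) − 1, so its minimum is min P + min Q − 1.
P'(u) = 6u - 18 vanishes at u ∈ {3}; Q'(v) = 12v(v + 1)(v + 4) vanishes at v ∈ {-4, -1, 0}.
Local minima of P (where P''>0): P(3)=-27. Local minima of Q: Q(-4)=-128, Q(0)=0.
So the global minimum of F is P(3) + Q(-4) − 1 = -27 − 128 − 1 = -156, attained at (3, -4).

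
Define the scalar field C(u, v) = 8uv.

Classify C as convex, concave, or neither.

C is quadratic, so its Hessian is the constant matrix H = [[0, 8], [8, 0]].
det(H) = -64, tr(H) = 0.
det(H) < 0, so H is indefinite: neither convex nor concave.

neither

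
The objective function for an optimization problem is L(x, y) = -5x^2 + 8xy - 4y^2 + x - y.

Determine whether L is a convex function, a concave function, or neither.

L is quadratic, so its Hessian is the constant matrix H = [[-10, 8], [8, -8]].
det(H) = 16, tr(H) = -18.
det(H) > 0 and tr(H) < 0, so H is negative definite everywhere: concave.

concave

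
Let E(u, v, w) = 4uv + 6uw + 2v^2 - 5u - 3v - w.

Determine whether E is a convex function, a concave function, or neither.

neither

E is quadratic, so its Hessian is the constant matrix H = [[0, 4, 6], [4, 4, 0], [6, 0, 0]].
Leading principal minors: 0, -16, -144.
Neither pattern holds ⇒ H is indefinite ⇒ neither convex nor concave.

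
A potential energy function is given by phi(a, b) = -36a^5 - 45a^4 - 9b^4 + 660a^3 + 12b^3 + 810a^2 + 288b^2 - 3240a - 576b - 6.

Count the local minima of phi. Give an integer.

2

phi separates as a function of a plus a function of b, so ∇phi=0 decouples.
∂phi/∂a = -180(a - 3)(a - 1)(a + 2)(a + 3) = 0 at a ∈ {-3, -2, 1, 3}; ∂phi/∂b = -36(b - 4)(b - 1)(b + 4) = 0 at b ∈ {-4, 1, 4}.
The Hessian is diagonal: diag(phi_aa, phi_bb). Second derivatives: phi_aa(-3)=4320, phi_aa(-2)=-2700, phi_aa(1)=4320, phi_aa(3)=-10800; phi_bb(-4)=-1440, phi_bb(1)=540, phi_bb(4)=-864.
Local minima occur where both diagonal entries positive: (-3, 1), (1, 1). Count: 2.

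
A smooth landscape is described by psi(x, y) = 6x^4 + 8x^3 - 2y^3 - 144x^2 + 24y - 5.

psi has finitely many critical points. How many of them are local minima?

psi separates as a function of x plus a function of y, so ∇psi=0 decouples.
∂psi/∂x = 24x(x - 3)(x + 4) = 0 at x ∈ {-4, 0, 3}; ∂psi/∂y = -6(y - 2)(y + 2) = 0 at y ∈ {-2, 2}.
The Hessian is diagonal: diag(psi_xx, psi_yy). Second derivatives: psi_xx(-4)=672, psi_xx(0)=-288, psi_xx(3)=504; psi_yy(-2)=24, psi_yy(2)=-24.
Local minima occur where both diagonal entries positive: (-4, -2), (3, -2). Count: 2.

2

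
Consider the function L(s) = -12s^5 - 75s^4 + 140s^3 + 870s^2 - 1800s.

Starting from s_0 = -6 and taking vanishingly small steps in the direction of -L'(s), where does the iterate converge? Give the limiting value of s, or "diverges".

-5

L'(s) = -60(s - 2)(s - 1)(s + 3)(s + 5), so L'(-6) = -10080.
Gradient descent moves in the -L' direction, i.e. s is increasing.
The nearest critical point in that direction is s = -5, where L'' = 5040 > 0 (a local minimum). The iterate converges there.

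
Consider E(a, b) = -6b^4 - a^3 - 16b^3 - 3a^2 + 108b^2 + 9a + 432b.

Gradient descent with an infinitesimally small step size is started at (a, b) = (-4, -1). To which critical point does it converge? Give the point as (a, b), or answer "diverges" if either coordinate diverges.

(-3, -2)

E is separable, so gradient descent decouples: a follows -∂E/∂a, b follows -∂E/∂b.
∂E/∂a = -3(a - 1)(a + 3); at a=-4 this is -15, so a increases.
∂E/∂b = -24(b - 3)(b + 2)(b + 3); at b=-1 this is 192, so b decreases.
a converges to its nearest critical value -3 (a local min of the a-part); b converges to -2. The iterate converges to (-3, -2).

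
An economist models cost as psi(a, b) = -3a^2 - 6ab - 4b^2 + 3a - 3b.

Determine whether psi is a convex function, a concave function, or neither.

concave

psi is quadratic, so its Hessian is the constant matrix H = [[-6, -6], [-6, -8]].
det(H) = 12, tr(H) = -14.
det(H) > 0 and tr(H) < 0, so H is negative definite everywhere: concave.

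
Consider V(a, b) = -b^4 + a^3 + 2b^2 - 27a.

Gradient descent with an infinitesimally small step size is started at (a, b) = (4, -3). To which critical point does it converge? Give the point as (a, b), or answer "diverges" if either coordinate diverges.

diverges

V is separable, so gradient descent decouples: a follows -∂V/∂a, b follows -∂V/∂b.
∂V/∂a = 3(a - 3)(a + 3); at a=4 this is 21, so a decreases.
∂V/∂b = -4b(b - 1)(b + 1); at b=-3 this is 96, so b decreases.
The b-coordinate has no critical point in that direction and runs off to infinity.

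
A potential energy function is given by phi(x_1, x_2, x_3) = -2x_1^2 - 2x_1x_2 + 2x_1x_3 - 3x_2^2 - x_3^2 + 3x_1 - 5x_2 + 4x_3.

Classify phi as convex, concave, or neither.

phi is quadratic, so its Hessian is the constant matrix H = [[-4, -2, 2], [-2, -6, 0], [2, 0, -2]].
Leading principal minors: -4, 20, -16.
Signs alternate −, +, − ⇒ H ≺ 0 ⇒ concave.

concave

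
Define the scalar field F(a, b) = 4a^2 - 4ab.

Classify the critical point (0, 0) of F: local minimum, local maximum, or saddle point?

The Hessian of F is constant: H = [[8, -4], [-4, 0]].
det(H) = 8·0 − (-4)² = -16.
Since det(H) < 0, H is indefinite and the critical point is a saddle point.

saddle point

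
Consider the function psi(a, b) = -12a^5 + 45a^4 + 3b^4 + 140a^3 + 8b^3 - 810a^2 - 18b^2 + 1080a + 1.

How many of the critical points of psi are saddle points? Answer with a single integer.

6

psi separates as a function of a plus a function of b, so ∇psi=0 decouples.
∂psi/∂a = -60(a - 3)(a - 2)(a - 1)(a + 3) = 0 at a ∈ {-3, 1, 2, 3}; ∂psi/∂b = 12b(b - 1)(b + 3) = 0 at b ∈ {-3, 0, 1}.
The Hessian is diagonal: diag(psi_aa, psi_bb). Second derivatives: psi_aa(-3)=7200, psi_aa(1)=-480, psi_aa(2)=300, psi_aa(3)=-720; psi_bb(-3)=144, psi_bb(0)=-36, psi_bb(1)=48.
Saddle points occur where the two diagonal entries have opposite signs: (-3, 0), (1, -3), (1, 1), (2, 0), (3, -3), (3, 1). Count: 6.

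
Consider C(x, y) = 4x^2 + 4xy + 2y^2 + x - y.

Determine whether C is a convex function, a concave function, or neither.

convex

C is quadratic, so its Hessian is the constant matrix H = [[8, 4], [4, 4]].
det(H) = 16, tr(H) = 12.
det(H) > 0 and tr(H) > 0, so H is positive definite everywhere: convex.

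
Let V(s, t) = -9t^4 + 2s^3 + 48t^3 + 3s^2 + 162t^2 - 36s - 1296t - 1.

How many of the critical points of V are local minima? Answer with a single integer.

1

V separates as a function of s plus a function of t, so ∇V=0 decouples.
∂V/∂s = 6(s - 2)(s + 3) = 0 at s ∈ {-3, 2}; ∂V/∂t = -36(t - 4)(t - 3)(t + 3) = 0 at t ∈ {-3, 3, 4}.
The Hessian is diagonal: diag(V_ss, V_tt). Second derivatives: V_ss(-3)=-30, V_ss(2)=30; V_tt(-3)=-1512, V_tt(3)=216, V_tt(4)=-252.
Local minima occur where both diagonal entries positive: (2, 3). Count: 1.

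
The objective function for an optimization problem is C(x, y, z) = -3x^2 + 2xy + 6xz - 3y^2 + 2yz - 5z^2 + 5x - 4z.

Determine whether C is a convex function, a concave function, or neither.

C is quadratic, so its Hessian is the constant matrix H = [[-6, 2, 6], [2, -6, 2], [6, 2, -10]].
Leading principal minors: -6, 32, -32.
Signs alternate −, +, − ⇒ H ≺ 0 ⇒ concave.

concave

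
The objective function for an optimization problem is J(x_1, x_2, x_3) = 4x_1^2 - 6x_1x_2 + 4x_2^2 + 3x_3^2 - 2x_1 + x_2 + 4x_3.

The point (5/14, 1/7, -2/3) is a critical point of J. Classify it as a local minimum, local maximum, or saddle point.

local minimum

The Hessian is constant: H = [[8, -6, 0], [-6, 8, 0], [0, 0, 6]].
Leading principal minors: Δ₁ = 8, Δ₂ = 28, Δ₃ = 168.
All leading minors are positive, so H is positive definite: a local minimum.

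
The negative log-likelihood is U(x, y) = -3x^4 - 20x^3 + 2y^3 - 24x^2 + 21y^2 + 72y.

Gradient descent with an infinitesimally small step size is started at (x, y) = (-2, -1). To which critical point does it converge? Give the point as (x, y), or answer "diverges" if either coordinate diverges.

U is separable, so gradient descent decouples: x follows -∂U/∂x, y follows -∂U/∂y.
∂U/∂x = -12x(x + 1)(x + 4); at x=-2 this is -48, so x increases.
∂U/∂y = 6(y + 3)(y + 4); at y=-1 this is 36, so y decreases.
x converges to its nearest critical value -1 (a local min of the x-part); y converges to -3. The iterate converges to (-1, -3).

(-1, -3)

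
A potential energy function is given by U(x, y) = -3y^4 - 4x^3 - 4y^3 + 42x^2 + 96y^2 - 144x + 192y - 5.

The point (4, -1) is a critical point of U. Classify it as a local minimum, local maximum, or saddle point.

saddle point

The mixed partial ∂²U/∂x∂y is 0, so the Hessian at any point is diag(U_xx, U_yy) = diag(12(-2x + 7), 12(-3y^2 - 2y + 16)).
At (4, -1): H = diag(-12, 180).
The eigenvalues have opposite signs, so H is indefinite: a saddle point.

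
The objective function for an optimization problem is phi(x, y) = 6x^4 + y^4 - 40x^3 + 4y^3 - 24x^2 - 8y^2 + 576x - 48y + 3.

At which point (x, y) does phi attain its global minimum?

(-2, 2)

phi(x,y) separates as P(x) + Q(y) + 3, so its minimum is min P + min Q + 3.
P'(x) = 24(x - 4)(x - 3)(x + 2) vanishes at x ∈ {-2, 3, 4}; Q'(y) = 4(y - 2)(y + 2)(y + 3) vanishes at y ∈ {-3, -2, 2}.
Local minima of P (where P''>0): P(-2)=-832, P(4)=896. Local minima of Q: Q(-3)=45, Q(2)=-80.
So the global minimum of phi is P(-2) + Q(2) + 3 = -832 − 80 + 3 = -909, attained at (-2, 2).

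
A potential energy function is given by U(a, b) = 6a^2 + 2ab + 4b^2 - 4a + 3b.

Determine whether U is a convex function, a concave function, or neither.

convex

U is quadratic, so its Hessian is the constant matrix H = [[12, 2], [2, 8]].
det(H) = 92, tr(H) = 20.
det(H) > 0 and tr(H) > 0, so H is positive definite everywhere: convex.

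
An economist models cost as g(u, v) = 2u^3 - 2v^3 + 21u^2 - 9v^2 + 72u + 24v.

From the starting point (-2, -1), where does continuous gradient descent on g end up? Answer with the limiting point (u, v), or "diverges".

(-3, -4)

g is separable, so gradient descent decouples: u follows -∂g/∂u, v follows -∂g/∂v.
∂g/∂u = 6(u + 3)(u + 4); at u=-2 this is 12, so u decreases.
∂g/∂v = -6(v - 1)(v + 4); at v=-1 this is 36, so v decreases.
u converges to its nearest critical value -3 (a local min of the u-part); v converges to -4. The iterate converges to (-3, -4).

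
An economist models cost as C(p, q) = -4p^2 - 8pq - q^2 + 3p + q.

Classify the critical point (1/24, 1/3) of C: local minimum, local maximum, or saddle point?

The Hessian of C is constant: H = [[-8, -8], [-8, -2]].
det(H) = (-8)·(-2) − (-8)² = -48.
Since det(H) < 0, H is indefinite and the critical point is a saddle point.

saddle point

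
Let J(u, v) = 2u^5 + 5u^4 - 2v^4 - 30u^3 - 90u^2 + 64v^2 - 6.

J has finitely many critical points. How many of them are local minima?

2

J separates as a function of u plus a function of v, so ∇J=0 decouples.
∂J/∂u = 10u(u - 3)(u + 2)(u + 3) = 0 at u ∈ {-3, -2, 0, 3}; ∂J/∂v = -8v(v - 4)(v + 4) = 0 at v ∈ {-4, 0, 4}.
The Hessian is diagonal: diag(J_uu, J_vv). Second derivatives: J_uu(-3)=-180, J_uu(-2)=100, J_uu(0)=-180, J_uu(3)=900; J_vv(-4)=-256, J_vv(0)=128, J_vv(4)=-256.
Local minima occur where both diagonal entries positive: (-2, 0), (3, 0). Count: 2.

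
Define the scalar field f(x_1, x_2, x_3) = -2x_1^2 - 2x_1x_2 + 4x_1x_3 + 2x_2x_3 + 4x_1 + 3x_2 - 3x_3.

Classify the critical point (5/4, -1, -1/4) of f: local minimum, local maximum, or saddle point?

The Hessian is constant: H = [[-4, -2, 4], [-2, 0, 2], [4, 2, 0]].
Leading principal minors: Δ₁ = -4, Δ₂ = -4, Δ₃ = -16.
The minors fit neither the all-positive nor the alternating-sign pattern, so H is indefinite: a saddle point.

saddle point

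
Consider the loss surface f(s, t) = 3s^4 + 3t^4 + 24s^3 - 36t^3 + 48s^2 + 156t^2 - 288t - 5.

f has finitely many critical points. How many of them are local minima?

4

f separates as a function of s plus a function of t, so ∇f=0 decouples.
∂f/∂s = 12s(s + 2)(s + 4) = 0 at s ∈ {-4, -2, 0}; ∂f/∂t = 12(t - 4)(t - 3)(t - 2) = 0 at t ∈ {2, 3, 4}.
The Hessian is diagonal: diag(f_ss, f_tt). Second derivatives: f_ss(-4)=96, f_ss(-2)=-48, f_ss(0)=96; f_tt(2)=24, f_tt(3)=-12, f_tt(4)=24.
Local minima occur where both diagonal entries positive: (-4, 2), (-4, 4), (0, 2), (0, 4). Count: 4.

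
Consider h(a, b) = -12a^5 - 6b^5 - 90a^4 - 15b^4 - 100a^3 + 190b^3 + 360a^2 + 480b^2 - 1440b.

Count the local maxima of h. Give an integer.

4

h separates as a function of a plus a function of b, so ∇h=0 decouples.
∂h/∂a = -60a(a - 1)(a + 3)(a + 4) = 0 at a ∈ {-4, -3, 0, 1}; ∂h/∂b = -30(b - 4)(b - 1)(b + 3)(b + 4) = 0 at b ∈ {-4, -3, 1, 4}.
The Hessian is diagonal: diag(h_aa, h_bb). Second derivatives: h_aa(-4)=1200, h_aa(-3)=-720, h_aa(0)=720, h_aa(1)=-1200; h_bb(-4)=1200, h_bb(-3)=-840, h_bb(1)=1800, h_bb(4)=-5040.
Local maxima occur where both diagonal entries negative: (-3, -3), (-3, 4), (1, -3), (1, 4). Count: 4.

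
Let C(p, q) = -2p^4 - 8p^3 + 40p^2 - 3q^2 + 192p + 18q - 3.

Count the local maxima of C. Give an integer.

C separates as a function of p plus a function of q, so ∇C=0 decouples.
∂C/∂p = -8(p - 3)(p + 2)(p + 4) = 0 at p ∈ {-4, -2, 3}; ∂C/∂q = -6(q - 3) = 0 at q ∈ {3}.
The Hessian is diagonal: diag(C_pp, C_qq). Second derivatives: C_pp(-4)=-112, C_pp(-2)=80, C_pp(3)=-280; C_qq(3)=-6.
Local maxima occur where both diagonal entries negative: (-4, 3), (3, 3). Count: 2.

2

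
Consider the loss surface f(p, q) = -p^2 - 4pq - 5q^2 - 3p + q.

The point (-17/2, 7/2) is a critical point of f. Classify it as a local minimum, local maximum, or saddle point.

local maximum

The Hessian of f is constant: H = [[-2, -4], [-4, -10]].
det(H) = (-2)·(-10) − (-4)² = 4.
det(H) > 0 and tr(H) = -12 < 0, so H is negative definite and the point is a local maximum.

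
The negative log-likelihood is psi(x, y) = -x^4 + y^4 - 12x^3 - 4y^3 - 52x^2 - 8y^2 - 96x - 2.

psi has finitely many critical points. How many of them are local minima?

2

psi separates as a function of x plus a function of y, so ∇psi=0 decouples.
∂psi/∂x = -4(x + 2)(x + 3)(x + 4) = 0 at x ∈ {-4, -3, -2}; ∂psi/∂y = 4y(y - 4)(y + 1) = 0 at y ∈ {-1, 0, 4}.
The Hessian is diagonal: diag(psi_xx, psi_yy). Second derivatives: psi_xx(-4)=-8, psi_xx(-3)=4, psi_xx(-2)=-8; psi_yy(-1)=20, psi_yy(0)=-16, psi_yy(4)=80.
Local minima occur where both diagonal entries positive: (-3, -1), (-3, 4). Count: 2.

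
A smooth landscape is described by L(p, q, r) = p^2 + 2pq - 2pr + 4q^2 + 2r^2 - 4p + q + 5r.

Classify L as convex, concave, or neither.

L is quadratic, so its Hessian is the constant matrix H = [[2, 2, -2], [2, 8, 0], [-2, 0, 4]].
Leading principal minors: 2, 12, 16.
All positive ⇒ H ≻ 0 ⇒ convex.

convex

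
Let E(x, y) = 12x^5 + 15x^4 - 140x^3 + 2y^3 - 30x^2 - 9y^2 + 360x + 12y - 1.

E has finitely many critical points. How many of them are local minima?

2

E separates as a function of x plus a function of y, so ∇E=0 decouples.
∂E/∂x = 60(x - 2)(x - 1)(x + 1)(x + 3) = 0 at x ∈ {-3, -1, 1, 2}; ∂E/∂y = 6(y - 2)(y - 1) = 0 at y ∈ {1, 2}.
The Hessian is diagonal: diag(E_xx, E_yy). Second derivatives: E_xx(-3)=-2400, E_xx(-1)=720, E_xx(1)=-480, E_xx(2)=900; E_yy(1)=-6, E_yy(2)=6.
Local minima occur where both diagonal entries positive: (-1, 2), (2, 2). Count: 2.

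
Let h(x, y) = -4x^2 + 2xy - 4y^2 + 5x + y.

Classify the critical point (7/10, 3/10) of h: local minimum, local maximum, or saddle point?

local maximum

The Hessian of h is constant: H = [[-8, 2], [2, -8]].
det(H) = (-8)·(-8) − 2² = 60.
det(H) > 0 and tr(H) = -16 < 0, so H is negative definite and the point is a local maximum.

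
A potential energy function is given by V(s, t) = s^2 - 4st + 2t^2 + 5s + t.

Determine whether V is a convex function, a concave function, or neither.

V is quadratic, so its Hessian is the constant matrix H = [[2, -4], [-4, 4]].
det(H) = -8, tr(H) = 6.
det(H) < 0, so H is indefinite: neither convex nor concave.

neither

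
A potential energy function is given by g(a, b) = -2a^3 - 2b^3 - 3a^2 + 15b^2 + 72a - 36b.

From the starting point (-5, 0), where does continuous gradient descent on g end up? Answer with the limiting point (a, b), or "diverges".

(-4, 2)

g is separable, so gradient descent decouples: a follows -∂g/∂a, b follows -∂g/∂b.
∂g/∂a = -6(a - 3)(a + 4); at a=-5 this is -48, so a increases.
∂g/∂b = -6(b - 3)(b - 2); at b=0 this is -36, so b increases.
a converges to its nearest critical value -4 (a local min of the a-part); b converges to 2. The iterate converges to (-4, 2).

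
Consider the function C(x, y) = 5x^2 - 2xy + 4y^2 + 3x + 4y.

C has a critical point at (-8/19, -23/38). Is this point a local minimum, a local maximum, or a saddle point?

The Hessian of C is constant: H = [[10, -2], [-2, 8]].
det(H) = 10·8 − (-2)² = 76.
det(H) > 0 and tr(H) = 18 > 0, so H is positive definite and the point is a local minimum.

local minimum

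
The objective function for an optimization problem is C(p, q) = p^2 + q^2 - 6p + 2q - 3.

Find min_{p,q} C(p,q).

-13

C(p,q) separates as A(p) + B(q) − 3, so its minimum is min A + min B − 3.
A'(p) = 2p - 6 vanishes at p ∈ {3}; B'(q) = 2q + 2 vanishes at q ∈ {-1}.
Local minima of A (where A''>0): A(3)=-9. Local minima of B: B(-1)=-1.
So the global minimum of C is A(3) + B(-1) − 3 = -9 − 1 − 3 = -13, attained at (3, -1).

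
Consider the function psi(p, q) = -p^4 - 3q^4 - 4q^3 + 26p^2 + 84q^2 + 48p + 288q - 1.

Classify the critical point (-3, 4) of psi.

The mixed partial ∂²psi/∂p∂q is 0, so the Hessian at any point is diag(psi_pp, psi_qq) = diag(4(-3p^2 + 13), 12(-3q^2 - 2q + 14)).
At (-3, 4): H = diag(-56, -504).
Both eigenvalues are negative, so H is negative definite: a local maximum.

local maximum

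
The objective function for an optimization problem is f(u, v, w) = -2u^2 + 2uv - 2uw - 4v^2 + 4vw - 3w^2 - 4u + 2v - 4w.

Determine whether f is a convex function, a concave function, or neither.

f is quadratic, so its Hessian is the constant matrix H = [[-4, 2, -2], [2, -8, 4], [-2, 4, -6]].
Leading principal minors: -4, 28, -104.
Signs alternate −, +, − ⇒ H ≺ 0 ⇒ concave.

concave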